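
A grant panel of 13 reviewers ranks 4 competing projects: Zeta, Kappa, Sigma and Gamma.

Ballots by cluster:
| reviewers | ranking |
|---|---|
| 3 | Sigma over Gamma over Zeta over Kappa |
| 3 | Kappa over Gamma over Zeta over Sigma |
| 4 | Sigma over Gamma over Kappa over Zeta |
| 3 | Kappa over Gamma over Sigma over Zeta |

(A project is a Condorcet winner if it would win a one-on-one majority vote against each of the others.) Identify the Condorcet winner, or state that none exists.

Sigma

Check each pair by majority over 13 ballots:
Zeta vs Kappa: 3 for Zeta, 10 for Kappa — Kappa by 10–3.
Zeta vs Sigma: 3 for Zeta, 10 for Sigma — Sigma by 10–3.
Zeta vs Gamma: Zeta is ranked higher on 0 ballots, Gamma on 13. Gamma wins 13–0.
Kappa vs Sigma: Kappa is ranked higher on 3+3 = 6 ballots, Sigma on 7. Sigma wins 7–6.
Kappa vs Gamma: Kappa is ranked higher on 3+3 = 6 ballots, Gamma on 7. Gamma wins 7–6.
Sigma vs Gamma: Sigma preferred on 3+4 = 7 ballots; Sigma wins 7–6.
Sigma defeats every rival head-to-head and is the Condorcet winner.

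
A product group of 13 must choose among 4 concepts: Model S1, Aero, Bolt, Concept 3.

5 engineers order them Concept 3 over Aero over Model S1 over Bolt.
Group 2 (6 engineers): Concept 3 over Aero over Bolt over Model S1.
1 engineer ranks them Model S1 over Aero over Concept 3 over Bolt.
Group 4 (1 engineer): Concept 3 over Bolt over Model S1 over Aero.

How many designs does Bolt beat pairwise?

Bolt against each rival (13 engineers):
Bolt vs Model S1: Bolt is ranked higher on 6+1 = 7 ballots, Model S1 on 6. Bolt wins 7–6.
Bolt vs Aero: 1 for Bolt, 12 for Aero — Aero by 12–1.
Bolt vs Concept 3: 0 for Bolt, 13 for Concept 3 — Concept 3 by 13–0.
Bolt beats Model S1; loses to Aero, Concept 3 — 1 pairwise win.

1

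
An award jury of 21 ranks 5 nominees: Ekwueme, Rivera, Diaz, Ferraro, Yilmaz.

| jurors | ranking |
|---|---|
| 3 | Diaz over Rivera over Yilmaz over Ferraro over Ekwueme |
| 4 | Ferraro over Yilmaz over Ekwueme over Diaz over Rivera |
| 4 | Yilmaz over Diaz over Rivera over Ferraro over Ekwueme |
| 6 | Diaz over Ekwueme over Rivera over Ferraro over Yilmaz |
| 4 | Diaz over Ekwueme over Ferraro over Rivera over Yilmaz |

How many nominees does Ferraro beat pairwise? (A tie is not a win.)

Ferraro against each rival (21 jurors):
Ferraro vs Ekwueme: Ferraro is ranked higher on 3+4+4 = 11 ballots, Ekwueme on 10. Ferraro wins 11–10.
Ferraro vs Rivera: Ferraro is ranked higher on 4+4 = 8 ballots, Rivera on 13. Rivera wins 13–8.
Ferraro vs Diaz: Diaz, 17–4.
Ferraro–Yilmaz: Ferraro 14–7.
Ferraro beats Ekwueme, Yilmaz; loses to Rivera, Diaz — 2 pairwise wins.

2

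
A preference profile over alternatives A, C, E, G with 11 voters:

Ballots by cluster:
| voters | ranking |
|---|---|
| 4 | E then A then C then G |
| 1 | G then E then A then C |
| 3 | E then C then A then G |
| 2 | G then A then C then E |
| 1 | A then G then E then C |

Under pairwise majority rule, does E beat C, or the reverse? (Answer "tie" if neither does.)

Ballots ranking E above C: 4 + 1 + 3 + 1 = 9.
Ballots ranking C above E: 11 − 9 = 2.
E wins the head-to-head 9–2.

E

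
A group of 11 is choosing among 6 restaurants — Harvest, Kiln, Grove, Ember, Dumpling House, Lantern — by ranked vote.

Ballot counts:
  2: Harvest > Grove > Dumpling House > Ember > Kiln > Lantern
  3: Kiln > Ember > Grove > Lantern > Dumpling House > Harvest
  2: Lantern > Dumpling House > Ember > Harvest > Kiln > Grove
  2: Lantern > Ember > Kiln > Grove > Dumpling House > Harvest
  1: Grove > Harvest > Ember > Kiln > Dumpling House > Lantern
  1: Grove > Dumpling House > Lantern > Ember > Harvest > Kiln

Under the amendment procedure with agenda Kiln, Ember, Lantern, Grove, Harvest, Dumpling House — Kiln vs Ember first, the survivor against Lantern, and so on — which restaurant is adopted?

Ember

Round 1: Kiln vs Ember — 3–8, Ember advances.
Round 2: Ember vs Lantern — 6–5, Ember advances.
Round 3: Ember vs Grove — 7–4, Ember advances.
Round 4: Ember vs Harvest — 8–3, Ember advances.
Round 5: Ember vs Dumpling House — 6–5, Ember advances.
The agenda winner is Ember.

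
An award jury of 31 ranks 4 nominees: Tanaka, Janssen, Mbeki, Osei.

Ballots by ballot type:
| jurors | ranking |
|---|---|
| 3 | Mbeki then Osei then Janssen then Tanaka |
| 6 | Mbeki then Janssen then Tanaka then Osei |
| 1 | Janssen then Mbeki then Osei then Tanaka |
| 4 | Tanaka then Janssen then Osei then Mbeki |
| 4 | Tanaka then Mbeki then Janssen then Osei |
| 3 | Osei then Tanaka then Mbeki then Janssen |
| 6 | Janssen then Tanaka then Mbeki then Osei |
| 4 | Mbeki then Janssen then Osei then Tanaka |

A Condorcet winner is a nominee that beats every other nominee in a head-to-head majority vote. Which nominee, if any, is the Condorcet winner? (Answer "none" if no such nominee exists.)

Check each pair by majority over 31 ballots:
Tanaka vs Janssen: Janssen wins 20–11.
Tanaka vs Mbeki: Tanaka, 17–14.
Tanaka–Osei: Tanaka 20–11.
Janssen vs Mbeki: Mbeki, 20–11.
Janssen–Osei: Janssen 25–6.
Mbeki vs Osei: Mbeki wins 24–7.
Each nominee drops at least one matchup (Tanaka loses to Janssen; Janssen loses to Mbeki; Mbeki loses to Tanaka; Osei loses to Tanaka); the cycle Tanaka beats Mbeki beats Janssen beats Tanaka rules out a Condorcet winner.

none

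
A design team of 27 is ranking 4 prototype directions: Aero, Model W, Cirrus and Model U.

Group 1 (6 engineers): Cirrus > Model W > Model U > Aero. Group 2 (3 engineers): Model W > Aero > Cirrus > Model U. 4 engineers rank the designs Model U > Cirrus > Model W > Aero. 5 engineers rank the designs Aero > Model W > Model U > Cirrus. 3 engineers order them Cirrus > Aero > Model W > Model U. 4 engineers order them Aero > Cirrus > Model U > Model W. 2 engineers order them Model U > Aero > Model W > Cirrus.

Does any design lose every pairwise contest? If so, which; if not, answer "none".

Model U

Head-to-head results (27 engineers):
Aero vs Model W: 14 to 13, Aero.
Aero vs Cirrus: 3+5+4+2 = 14 for Aero, 13 for Cirrus — Aero by 14–13.
Aero vs Model U: Aero is ranked higher on 3+5+3+4 = 15 ballots, Model U on 12. Aero wins 15–12.
Model W vs Cirrus: 10 to 17, Cirrus.
Model W vs Model U: Model W, 17–10.
Cirrus vs Model U: Cirrus, 16–11.
Model U loses to every other design — it is the Condorcet loser.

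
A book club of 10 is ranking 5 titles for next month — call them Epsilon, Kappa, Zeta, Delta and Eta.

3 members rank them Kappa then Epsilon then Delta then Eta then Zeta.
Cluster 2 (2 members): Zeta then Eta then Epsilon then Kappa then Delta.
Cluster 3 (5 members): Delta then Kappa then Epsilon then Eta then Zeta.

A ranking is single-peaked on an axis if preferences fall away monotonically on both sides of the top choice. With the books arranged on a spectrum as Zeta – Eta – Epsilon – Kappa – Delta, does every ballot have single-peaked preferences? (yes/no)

Axis positions: Zeta=1, Eta=2, Epsilon=3, Kappa=4, Delta=5.
Cluster 1 (peak Kappa at position 4): ranking walks positions 4-3-5-2-1, expanding outward from the peak — single-peaked.
Cluster 2 (peak Zeta at position 1): ranking walks positions 1-2-3-4-5, expanding outward from the peak — single-peaked.
Cluster 3 (peak Delta at position 5): ranking walks positions 5-4-3-2-1, expanding outward from the peak — single-peaked.
Every ranking is single-peaked on this axis.

yes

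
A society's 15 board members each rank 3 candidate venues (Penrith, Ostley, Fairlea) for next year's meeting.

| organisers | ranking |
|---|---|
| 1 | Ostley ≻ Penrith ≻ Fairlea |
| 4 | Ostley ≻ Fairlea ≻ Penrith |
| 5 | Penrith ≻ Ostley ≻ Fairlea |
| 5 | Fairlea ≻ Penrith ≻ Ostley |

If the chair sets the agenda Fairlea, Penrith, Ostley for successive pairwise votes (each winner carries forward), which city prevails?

Ostley

Round 1: Fairlea vs Penrith — 9–6, Fairlea advances.
Round 2: Fairlea vs Ostley — 5–10, Ostley advances.
Ostley survives the agenda.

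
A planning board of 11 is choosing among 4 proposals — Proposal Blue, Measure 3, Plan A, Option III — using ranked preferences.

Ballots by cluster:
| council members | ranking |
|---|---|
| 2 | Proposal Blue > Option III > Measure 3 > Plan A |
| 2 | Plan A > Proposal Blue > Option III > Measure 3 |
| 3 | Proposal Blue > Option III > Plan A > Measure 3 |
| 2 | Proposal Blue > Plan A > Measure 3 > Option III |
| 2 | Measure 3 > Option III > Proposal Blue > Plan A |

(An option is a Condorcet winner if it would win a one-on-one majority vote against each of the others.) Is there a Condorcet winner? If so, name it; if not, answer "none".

Proposal Blue

Head-to-head results (11 council members):
Proposal Blue vs Measure 3: Proposal Blue wins 9–2.
Proposal Blue–Plan A: Proposal Blue 9–2.
Proposal Blue vs Option III: Proposal Blue, 9–2.
Measure 3 vs Plan A: Plan A, 7–4.
Measure 3 vs Option III: 4 to 7, Option III.
Plan A vs Option III: Option III wins 7–4.
Proposal Blue defeats every rival head-to-head and is the Condorcet winner.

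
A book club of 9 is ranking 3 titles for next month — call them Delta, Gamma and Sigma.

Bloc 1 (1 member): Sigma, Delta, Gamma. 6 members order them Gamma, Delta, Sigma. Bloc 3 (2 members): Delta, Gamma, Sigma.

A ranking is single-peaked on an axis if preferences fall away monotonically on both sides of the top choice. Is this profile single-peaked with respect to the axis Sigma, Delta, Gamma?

yes

Axis positions: Sigma=1, Delta=2, Gamma=3.
Bloc 1 (peak Sigma at position 1): ranking walks positions 1-2-3, expanding outward from the peak — single-peaked.
Bloc 2 (peak Gamma at position 3): ranking walks positions 3-2-1, expanding outward from the peak — single-peaked.
Bloc 3 (peak Delta at position 2): ranking walks positions 2-3-1, expanding outward from the peak — single-peaked.
Every ranking is single-peaked on this axis.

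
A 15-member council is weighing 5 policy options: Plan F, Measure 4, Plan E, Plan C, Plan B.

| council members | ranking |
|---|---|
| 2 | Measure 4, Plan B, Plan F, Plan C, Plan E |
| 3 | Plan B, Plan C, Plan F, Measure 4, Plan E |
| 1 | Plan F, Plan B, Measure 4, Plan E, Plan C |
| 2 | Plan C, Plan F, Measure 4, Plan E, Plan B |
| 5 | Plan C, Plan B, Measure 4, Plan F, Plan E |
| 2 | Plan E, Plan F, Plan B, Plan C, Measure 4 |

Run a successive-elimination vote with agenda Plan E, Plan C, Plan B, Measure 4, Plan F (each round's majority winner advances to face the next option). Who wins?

Round 1: Plan E vs Plan C — 3–12, Plan C advances.
Round 2: Plan C vs Plan B — 7–8, Plan B advances.
Round 3: Plan B vs Measure 4 — 11–4, Plan B advances.
Round 4: Plan B vs Plan F — 10–5, Plan B advances.
The agenda winner is Plan B.

Plan B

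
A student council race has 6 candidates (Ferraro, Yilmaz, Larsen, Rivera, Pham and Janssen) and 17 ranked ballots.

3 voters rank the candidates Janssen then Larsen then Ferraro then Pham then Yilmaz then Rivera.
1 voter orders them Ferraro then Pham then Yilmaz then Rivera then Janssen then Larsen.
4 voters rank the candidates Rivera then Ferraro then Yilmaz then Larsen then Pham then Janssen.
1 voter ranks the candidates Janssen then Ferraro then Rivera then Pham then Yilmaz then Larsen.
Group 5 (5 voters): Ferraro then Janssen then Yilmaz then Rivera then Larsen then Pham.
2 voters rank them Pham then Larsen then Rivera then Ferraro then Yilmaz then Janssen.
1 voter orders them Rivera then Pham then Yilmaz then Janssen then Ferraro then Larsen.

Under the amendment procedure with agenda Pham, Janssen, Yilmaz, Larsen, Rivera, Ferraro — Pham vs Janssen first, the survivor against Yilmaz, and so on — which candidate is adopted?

Ferraro

Round 1: Pham vs Janssen — 8–9, Janssen advances.
Round 2: Janssen vs Yilmaz — 9–8, Janssen advances.
Round 3: Janssen vs Larsen — 11–6, Janssen advances.
Round 4: Janssen vs Rivera — 9–8, Janssen advances.
Round 5: Janssen vs Ferraro — 5–12, Ferraro advances.
The agenda winner is Ferraro.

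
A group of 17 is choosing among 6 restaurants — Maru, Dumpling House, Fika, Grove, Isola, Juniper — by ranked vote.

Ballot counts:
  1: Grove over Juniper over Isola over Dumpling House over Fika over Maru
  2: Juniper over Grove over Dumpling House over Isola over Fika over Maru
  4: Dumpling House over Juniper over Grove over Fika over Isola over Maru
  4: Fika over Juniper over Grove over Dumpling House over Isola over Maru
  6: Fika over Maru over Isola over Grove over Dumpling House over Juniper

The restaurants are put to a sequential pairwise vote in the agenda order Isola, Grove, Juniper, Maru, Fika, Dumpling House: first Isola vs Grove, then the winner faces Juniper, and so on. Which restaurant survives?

Round 1: Isola vs Grove — 6–11, Grove advances.
Round 2: Grove vs Juniper — 7–10, Juniper advances.
Round 3: Juniper vs Maru — 11–6, Juniper advances.
Round 4: Juniper vs Fika — 7–10, Fika advances.
Round 5: Fika vs Dumpling House — 10–7, Fika advances.
Fika survives the agenda.

Fika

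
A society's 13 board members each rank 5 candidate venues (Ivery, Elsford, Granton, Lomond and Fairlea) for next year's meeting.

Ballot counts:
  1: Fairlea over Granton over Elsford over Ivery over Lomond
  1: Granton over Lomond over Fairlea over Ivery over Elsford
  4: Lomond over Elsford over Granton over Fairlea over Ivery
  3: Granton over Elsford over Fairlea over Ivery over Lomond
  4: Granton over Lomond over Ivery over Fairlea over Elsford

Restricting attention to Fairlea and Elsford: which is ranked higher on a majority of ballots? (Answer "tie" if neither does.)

Elsford

Ballots ranking Fairlea above Elsford: 1 + 1 + 4 = 6.
Ballots ranking Elsford above Fairlea: 13 − 6 = 7.
Elsford wins the head-to-head 7–6.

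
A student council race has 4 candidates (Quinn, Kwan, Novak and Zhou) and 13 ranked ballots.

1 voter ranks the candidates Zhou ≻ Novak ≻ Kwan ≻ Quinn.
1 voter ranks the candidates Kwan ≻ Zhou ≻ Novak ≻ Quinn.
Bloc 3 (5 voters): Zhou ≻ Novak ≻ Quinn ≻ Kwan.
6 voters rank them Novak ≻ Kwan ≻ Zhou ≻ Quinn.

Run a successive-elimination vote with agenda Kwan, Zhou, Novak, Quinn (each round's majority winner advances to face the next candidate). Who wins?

Round 1: Kwan vs Zhou — 7–6, Kwan advances.
Round 2: Kwan vs Novak — 1–12, Novak advances.
Round 3: Novak vs Quinn — 13–0, Novak advances.
Novak survives the agenda.

Novak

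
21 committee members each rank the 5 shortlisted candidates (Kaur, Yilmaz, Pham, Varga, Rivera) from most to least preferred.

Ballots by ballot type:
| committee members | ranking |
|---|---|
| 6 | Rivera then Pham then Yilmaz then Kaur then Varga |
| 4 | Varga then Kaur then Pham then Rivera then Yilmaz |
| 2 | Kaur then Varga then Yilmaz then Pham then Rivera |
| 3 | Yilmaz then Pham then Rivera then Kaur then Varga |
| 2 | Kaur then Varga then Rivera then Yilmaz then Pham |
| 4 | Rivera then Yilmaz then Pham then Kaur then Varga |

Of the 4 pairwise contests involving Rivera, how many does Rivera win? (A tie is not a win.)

4

Rivera against each rival (21 committee members):
Rivera vs Kaur: Rivera, 13–8.
Rivera vs Yilmaz: Rivera, 16–5.
Rivera vs Pham: 6+2+4 = 12 for Rivera, 9 for Pham — Rivera by 12–9.
Rivera–Varga: Rivera 13–8.
Rivera beats Kaur, Yilmaz, Pham, Varga — 4 pairwise wins.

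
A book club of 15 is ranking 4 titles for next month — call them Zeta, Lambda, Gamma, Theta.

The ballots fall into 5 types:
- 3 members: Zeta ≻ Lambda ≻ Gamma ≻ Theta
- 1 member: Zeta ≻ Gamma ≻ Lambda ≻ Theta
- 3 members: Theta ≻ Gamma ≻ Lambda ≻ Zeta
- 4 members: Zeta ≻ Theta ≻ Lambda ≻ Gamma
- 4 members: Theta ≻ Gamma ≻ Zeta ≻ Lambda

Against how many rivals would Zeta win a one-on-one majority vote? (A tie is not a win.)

3

Zeta against each rival (15 members):
Zeta vs Lambda: 12 to 3, Zeta.
Zeta–Gamma: Zeta 8–7.
Zeta vs Theta: Zeta, 8–7.
Zeta beats Lambda, Gamma, Theta — 3 pairwise wins.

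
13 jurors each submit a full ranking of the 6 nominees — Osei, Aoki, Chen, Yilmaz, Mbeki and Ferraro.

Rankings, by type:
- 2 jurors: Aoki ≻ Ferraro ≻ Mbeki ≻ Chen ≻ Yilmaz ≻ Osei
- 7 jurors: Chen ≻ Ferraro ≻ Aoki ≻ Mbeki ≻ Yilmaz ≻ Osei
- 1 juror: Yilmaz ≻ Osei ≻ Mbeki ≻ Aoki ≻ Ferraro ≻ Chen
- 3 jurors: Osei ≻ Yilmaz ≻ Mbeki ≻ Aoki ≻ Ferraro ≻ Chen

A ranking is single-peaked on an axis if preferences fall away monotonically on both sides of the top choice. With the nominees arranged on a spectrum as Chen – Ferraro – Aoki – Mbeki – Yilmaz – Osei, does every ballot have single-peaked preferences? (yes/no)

yes

Axis positions: Chen=1, Ferraro=2, Aoki=3, Mbeki=4, Yilmaz=5, Osei=6.
Type 1 (peak Aoki at position 3): ranking walks positions 3-2-4-1-5-6, expanding outward from the peak — single-peaked.
Type 2 (peak Chen at position 1): ranking walks positions 1-2-3-4-5-6, expanding outward from the peak — single-peaked.
Type 3 (peak Yilmaz at position 5): ranking walks positions 5-6-4-3-2-1, expanding outward from the peak — single-peaked.
Type 4 (peak Osei at position 6): ranking walks positions 6-5-4-3-2-1, expanding outward from the peak — single-peaked.
Every ranking is single-peaked on this axis.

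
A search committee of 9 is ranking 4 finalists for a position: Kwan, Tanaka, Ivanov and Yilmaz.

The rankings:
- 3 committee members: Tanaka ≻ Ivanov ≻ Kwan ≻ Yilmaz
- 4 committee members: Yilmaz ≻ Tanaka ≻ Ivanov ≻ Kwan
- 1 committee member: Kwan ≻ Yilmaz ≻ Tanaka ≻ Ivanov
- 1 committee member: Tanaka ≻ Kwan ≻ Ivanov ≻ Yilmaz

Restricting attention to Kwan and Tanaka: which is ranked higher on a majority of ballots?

Ballots ranking Kwan above Tanaka: 1.
Ballots ranking Tanaka above Kwan: 9 − 1 = 8.
Tanaka wins the head-to-head 8–1.

Tanaka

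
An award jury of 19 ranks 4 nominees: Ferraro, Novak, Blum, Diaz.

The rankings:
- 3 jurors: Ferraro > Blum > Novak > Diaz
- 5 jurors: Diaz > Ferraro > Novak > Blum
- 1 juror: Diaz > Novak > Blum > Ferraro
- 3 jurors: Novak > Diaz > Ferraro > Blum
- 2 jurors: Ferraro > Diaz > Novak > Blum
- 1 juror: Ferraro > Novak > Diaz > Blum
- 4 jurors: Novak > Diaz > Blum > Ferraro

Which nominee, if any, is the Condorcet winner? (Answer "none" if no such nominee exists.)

none

Head-to-head results (19 jurors):
Ferraro vs Novak: Ferraro wins 11–8.
Ferraro vs Blum: Ferraro, 14–5.
Ferraro vs Diaz: Diaz wins 13–6.
Novak vs Blum: Novak wins 16–3.
Novak vs Diaz: Novak wins 11–8.
Blum–Diaz: Diaz 16–3.
No nominee is unbeaten: Ferraro loses to Diaz; Novak loses to Ferraro; Blum loses to Ferraro; Diaz loses to Novak. In particular Ferraro > Novak > Diaz > Ferraro is a majority cycle — no Condorcet winner exists.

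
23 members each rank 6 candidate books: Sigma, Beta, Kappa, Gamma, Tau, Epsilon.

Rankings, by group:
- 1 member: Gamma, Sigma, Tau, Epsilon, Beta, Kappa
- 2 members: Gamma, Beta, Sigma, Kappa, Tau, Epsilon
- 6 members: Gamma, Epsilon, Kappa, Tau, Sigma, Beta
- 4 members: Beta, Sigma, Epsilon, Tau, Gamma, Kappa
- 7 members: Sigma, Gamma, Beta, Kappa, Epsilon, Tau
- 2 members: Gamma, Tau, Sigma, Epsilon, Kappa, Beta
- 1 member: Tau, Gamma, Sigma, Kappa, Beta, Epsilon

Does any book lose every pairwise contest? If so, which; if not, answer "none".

Pairwise majorities:
Sigma–Beta: Sigma 17–6.
Sigma vs Kappa: Sigma wins 17–6.
Sigma vs Gamma: Gamma wins 12–11.
Sigma vs Tau: Sigma preferred on 1+2+4+7 = 14 ballots; Sigma wins 14–9.
Sigma vs Epsilon: Sigma is ranked higher on 1+2+4+7+2+1 = 17 ballots, Epsilon on 6. Sigma wins 17–6.
Beta vs Kappa: Beta preferred on 1+2+4+7 = 14 ballots; Beta wins 14–9.
Beta vs Gamma: Beta is ranked higher on 4 ballots, Gamma on 19. Gamma wins 19–4.
Beta vs Tau: Beta wins 13–10.
Beta vs Epsilon: 2+4+7+1 = 14 for Beta, 9 for Epsilon — Beta by 14–9.
Kappa vs Gamma: 0 for Kappa, 23 for Gamma — Gamma by 23–0.
Kappa vs Tau: Kappa wins 15–8.
Kappa vs Epsilon: 2+7+1 = 10 for Kappa, 13 for Epsilon — Epsilon by 13–10.
Gamma vs Tau: Gamma preferred on 1+2+6+7+2 = 18 ballots; Gamma wins 18–5.
Gamma vs Epsilon: Gamma wins 19–4.
Tau vs Epsilon: Tau preferred on 1+2+2+1 = 6 ballots; Epsilon wins 17–6.
Only Tau has no wins; Tau is the Condorcet loser.

Tau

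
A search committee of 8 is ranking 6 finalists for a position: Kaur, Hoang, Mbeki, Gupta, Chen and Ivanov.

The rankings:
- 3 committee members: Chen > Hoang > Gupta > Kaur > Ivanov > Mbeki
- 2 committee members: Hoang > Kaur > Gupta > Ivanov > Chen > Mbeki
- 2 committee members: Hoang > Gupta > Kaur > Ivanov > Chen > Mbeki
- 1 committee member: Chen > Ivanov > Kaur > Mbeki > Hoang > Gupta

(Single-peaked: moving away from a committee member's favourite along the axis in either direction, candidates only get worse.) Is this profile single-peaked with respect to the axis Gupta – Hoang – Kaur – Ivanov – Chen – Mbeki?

no

Axis positions: Gupta=1, Hoang=2, Kaur=3, Ivanov=4, Chen=5, Mbeki=6.
Cluster 1: ranking walks positions 5-2-1-3-4-6; Hoang is ranked above Ivanov even though Ivanov lies between Hoang and the peak Chen on the axis — preferences dip and rise again. Not single-peaked.
Cluster 2 (peak Hoang at position 2): ranking walks positions 2-3-1-4-5-6, expanding outward from the peak — single-peaked.
Cluster 3 (peak Hoang at position 2): ranking walks positions 2-1-3-4-5-6, expanding outward from the peak — single-peaked.
Cluster 4 (peak Chen at position 5): ranking walks positions 5-4-3-6-2-1, expanding outward from the peak — single-peaked.
Cluster 1 violates single-peakedness, so the profile is not single-peaked on this axis.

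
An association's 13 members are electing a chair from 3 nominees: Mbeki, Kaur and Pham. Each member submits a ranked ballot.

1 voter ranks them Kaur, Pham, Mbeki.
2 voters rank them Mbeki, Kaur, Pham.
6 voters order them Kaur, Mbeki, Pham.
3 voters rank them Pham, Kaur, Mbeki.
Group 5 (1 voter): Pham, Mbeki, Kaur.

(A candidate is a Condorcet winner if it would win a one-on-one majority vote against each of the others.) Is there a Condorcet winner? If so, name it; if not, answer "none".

Kaur

Pairwise majorities:
Mbeki vs Kaur: Kaur, 10–3.
Mbeki vs Pham: 2+6 = 8 for Mbeki, 5 for Pham — Mbeki by 8–5.
Kaur vs Pham: Kaur is ranked higher on 1+2+6 = 9 ballots, Pham on 4. Kaur wins 9–4.
Kaur wins every pairwise contest, so Kaur is the Condorcet winner.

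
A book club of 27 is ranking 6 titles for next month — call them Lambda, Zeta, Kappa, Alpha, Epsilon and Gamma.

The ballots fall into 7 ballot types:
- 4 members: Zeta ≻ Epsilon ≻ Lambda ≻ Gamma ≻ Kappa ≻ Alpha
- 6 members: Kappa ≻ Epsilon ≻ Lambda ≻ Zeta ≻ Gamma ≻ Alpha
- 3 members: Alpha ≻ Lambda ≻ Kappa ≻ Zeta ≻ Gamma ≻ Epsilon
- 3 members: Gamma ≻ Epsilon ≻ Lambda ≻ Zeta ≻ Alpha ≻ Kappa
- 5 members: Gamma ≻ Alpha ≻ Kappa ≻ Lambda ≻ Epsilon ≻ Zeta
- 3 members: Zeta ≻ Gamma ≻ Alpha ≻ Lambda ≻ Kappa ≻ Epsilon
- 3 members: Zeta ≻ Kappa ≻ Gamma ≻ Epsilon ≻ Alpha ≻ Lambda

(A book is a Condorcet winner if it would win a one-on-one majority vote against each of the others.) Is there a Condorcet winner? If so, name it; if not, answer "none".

Pairwise majorities:
Lambda vs Zeta: Lambda wins 17–10.
Lambda vs Kappa: 13 to 14, Kappa.
Lambda vs Alpha: Lambda is ranked higher on 4+6+3 = 13 ballots, Alpha on 14. Alpha wins 14–13.
Lambda vs Epsilon: Epsilon wins 16–11.
Lambda vs Gamma: Lambda is ranked higher on 4+6+3 = 13 ballots, Gamma on 14. Gamma wins 14–13.
Zeta vs Kappa: Kappa wins 14–13.
Zeta–Alpha: Zeta 19–8.
Zeta vs Epsilon: Epsilon, 14–13.
Zeta vs Gamma: Zeta preferred on 4+6+3+3+3 = 19 ballots; Zeta wins 19–8.
Kappa vs Alpha: Kappa preferred on 4+6+3 = 13 ballots; Alpha wins 14–13.
Kappa vs Epsilon: Kappa is ranked higher on 6+3+5+3+3 = 20 ballots, Epsilon on 7. Kappa wins 20–7.
Kappa vs Gamma: Gamma, 15–12.
Alpha vs Epsilon: Epsilon, 16–11.
Alpha vs Gamma: 3 for Alpha, 24 for Gamma — Gamma by 24–3.
Epsilon–Gamma: Gamma 17–10.
No book is unbeaten: Lambda loses to Kappa; Zeta loses to Lambda; Kappa loses to Alpha; Alpha loses to Zeta; Epsilon loses to Kappa; Gamma loses to Zeta. In particular Lambda → Zeta → Alpha → Lambda is a majority cycle — no Condorcet winner exists.

none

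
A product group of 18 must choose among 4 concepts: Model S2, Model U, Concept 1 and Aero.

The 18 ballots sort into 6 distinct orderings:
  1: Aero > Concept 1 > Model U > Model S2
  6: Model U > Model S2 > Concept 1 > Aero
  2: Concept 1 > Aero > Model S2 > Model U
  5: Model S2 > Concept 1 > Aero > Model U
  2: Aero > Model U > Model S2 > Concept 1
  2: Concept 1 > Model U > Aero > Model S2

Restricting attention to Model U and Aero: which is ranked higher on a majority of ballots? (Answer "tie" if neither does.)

Ballots ranking Model U above Aero: 6 + 2 = 8.
Ballots ranking Aero above Model U: 18 − 8 = 10.
Aero wins the head-to-head 10–8.

Aero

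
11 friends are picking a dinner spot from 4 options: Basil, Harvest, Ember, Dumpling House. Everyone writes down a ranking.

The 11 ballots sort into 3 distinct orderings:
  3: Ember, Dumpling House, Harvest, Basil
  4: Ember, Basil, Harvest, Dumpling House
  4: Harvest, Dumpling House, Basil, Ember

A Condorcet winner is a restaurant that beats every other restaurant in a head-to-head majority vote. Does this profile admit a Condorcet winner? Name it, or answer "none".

Ember

Pairwise majorities:
Basil–Harvest: Harvest 7–4.
Basil–Ember: Ember 7–4.
Basil vs Dumpling House: Dumpling House wins 7–4.
Harvest vs Ember: Ember wins 7–4.
Harvest–Dumpling House: Harvest 8–3.
Ember vs Dumpling House: Ember wins 7–4.
Ember beats each of Basil, Harvest, Dumpling House — Ember is the Condorcet winner.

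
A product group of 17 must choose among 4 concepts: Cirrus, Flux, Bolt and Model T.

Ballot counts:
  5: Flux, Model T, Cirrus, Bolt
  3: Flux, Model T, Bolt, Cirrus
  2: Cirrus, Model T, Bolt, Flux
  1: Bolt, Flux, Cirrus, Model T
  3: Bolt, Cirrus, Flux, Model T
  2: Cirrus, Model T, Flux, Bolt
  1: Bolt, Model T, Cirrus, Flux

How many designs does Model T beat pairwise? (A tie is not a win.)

2

Model T against each rival (17 engineers):
Model T vs Cirrus: 5+3+1 = 9 for Model T, 8 for Cirrus — Model T by 9–8.
Model T vs Flux: 2+2+1 = 5 for Model T, 12 for Flux — Flux by 12–5.
Model T vs Bolt: Model T, 12–5.
Model T beats Cirrus, Bolt; loses to Flux — 2 pairwise wins.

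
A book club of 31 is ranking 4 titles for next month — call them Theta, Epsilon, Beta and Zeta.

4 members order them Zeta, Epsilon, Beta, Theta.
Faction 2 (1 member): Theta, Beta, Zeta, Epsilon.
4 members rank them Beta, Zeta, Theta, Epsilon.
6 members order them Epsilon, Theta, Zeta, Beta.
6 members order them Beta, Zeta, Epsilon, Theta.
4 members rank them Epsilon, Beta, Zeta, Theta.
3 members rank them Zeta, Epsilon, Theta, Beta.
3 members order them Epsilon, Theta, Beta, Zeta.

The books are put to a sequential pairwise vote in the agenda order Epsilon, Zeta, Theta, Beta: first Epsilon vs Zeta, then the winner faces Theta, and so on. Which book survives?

Beta

Round 1: Epsilon vs Zeta — 13–18, Zeta advances.
Round 2: Zeta vs Theta — 21–10, Zeta advances.
Round 3: Zeta vs Beta — 13–18, Beta advances.
Beta survives the agenda.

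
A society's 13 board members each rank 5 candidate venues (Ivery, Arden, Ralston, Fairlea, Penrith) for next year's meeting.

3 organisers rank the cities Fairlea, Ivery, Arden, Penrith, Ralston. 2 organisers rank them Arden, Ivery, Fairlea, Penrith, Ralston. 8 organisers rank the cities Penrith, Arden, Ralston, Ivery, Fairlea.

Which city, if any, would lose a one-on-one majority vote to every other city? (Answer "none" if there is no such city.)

Head-to-head results (13 organisers):
Ivery vs Arden: 3 to 10, Arden.
Ivery vs Ralston: Ralston, 8–5.
Ivery vs Fairlea: Ivery, 10–3.
Ivery vs Penrith: Penrith wins 8–5.
Arden vs Ralston: Arden is ranked higher on 3+2+8 = 13 ballots, Ralston on 0. Arden wins 13–0.
Arden vs Fairlea: Arden, 10–3.
Arden vs Penrith: Penrith, 8–5.
Ralston vs Fairlea: 8 to 5, Ralston.
Ralston vs Penrith: Ralston preferred on 0 ballots; Penrith wins 13–0.
Fairlea vs Penrith: Fairlea preferred on 3+2 = 5 ballots; Penrith wins 8–5.
Fairlea is beaten in every head-to-head and is the Condorcet loser.

Fairlea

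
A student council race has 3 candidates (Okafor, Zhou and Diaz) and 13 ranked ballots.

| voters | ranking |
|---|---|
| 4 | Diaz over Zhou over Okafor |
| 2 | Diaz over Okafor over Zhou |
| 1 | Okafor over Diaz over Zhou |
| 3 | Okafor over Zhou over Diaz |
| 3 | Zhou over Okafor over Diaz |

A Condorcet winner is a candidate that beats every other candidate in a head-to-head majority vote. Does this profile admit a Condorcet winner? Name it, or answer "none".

none

Check each pair by majority over 13 ballots:
Okafor vs Zhou: Okafor preferred on 2+1+3 = 6 ballots; Zhou wins 7–6.
Okafor–Diaz: Okafor 7–6.
Zhou vs Diaz: 6 to 7, Diaz.
Every candidate loses at least once (Okafor loses to Zhou; Zhou loses to Diaz; Diaz loses to Okafor). The majority relation contains the cycle Okafor → Diaz → Zhou → Okafor, so there is no Condorcet winner.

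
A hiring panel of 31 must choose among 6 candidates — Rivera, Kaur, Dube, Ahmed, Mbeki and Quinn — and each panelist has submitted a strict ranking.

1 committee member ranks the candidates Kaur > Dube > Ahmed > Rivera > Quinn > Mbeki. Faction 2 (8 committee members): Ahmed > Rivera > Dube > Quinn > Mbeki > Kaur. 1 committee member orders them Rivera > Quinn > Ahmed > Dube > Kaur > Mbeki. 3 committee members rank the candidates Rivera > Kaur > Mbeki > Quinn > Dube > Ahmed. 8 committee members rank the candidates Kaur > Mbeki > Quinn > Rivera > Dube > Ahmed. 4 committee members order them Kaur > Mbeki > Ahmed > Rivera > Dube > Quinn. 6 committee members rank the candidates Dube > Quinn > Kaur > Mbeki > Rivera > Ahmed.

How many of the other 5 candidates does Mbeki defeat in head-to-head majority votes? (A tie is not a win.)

Mbeki against each rival (31 committee members):
Mbeki vs Rivera: Mbeki wins 18–13.
Mbeki–Kaur: Kaur 23–8.
Mbeki vs Dube: Dube, 16–15.
Mbeki vs Ahmed: Mbeki preferred on 3+8+4+6 = 21 ballots; Mbeki wins 21–10.
Mbeki vs Quinn: Quinn, 16–15.
Mbeki beats Rivera, Ahmed; loses to Kaur, Dube, Quinn — 2 pairwise wins.

2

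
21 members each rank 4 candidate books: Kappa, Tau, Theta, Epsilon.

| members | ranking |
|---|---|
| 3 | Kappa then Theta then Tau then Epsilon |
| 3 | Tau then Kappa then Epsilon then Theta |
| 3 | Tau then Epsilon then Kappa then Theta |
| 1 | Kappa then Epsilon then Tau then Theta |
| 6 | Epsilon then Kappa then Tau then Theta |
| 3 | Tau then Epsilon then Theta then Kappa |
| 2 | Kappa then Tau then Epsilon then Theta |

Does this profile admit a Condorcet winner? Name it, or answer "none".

Check each pair by majority over 21 ballots:
Kappa vs Tau: 3+1+6+2 = 12 for Kappa, 9 for Tau — Kappa by 12–9.
Kappa vs Theta: 3+3+3+1+6+2 = 18 for Kappa, 3 for Theta — Kappa by 18–3.
Kappa vs Epsilon: Kappa is ranked higher on 3+3+1+2 = 9 ballots, Epsilon on 12. Epsilon wins 12–9.
Tau vs Theta: Tau is ranked higher on 3+3+1+6+3+2 = 18 ballots, Theta on 3. Tau wins 18–3.
Tau vs Epsilon: 3+3+3+3+2 = 14 for Tau, 7 for Epsilon — Tau by 14–7.
Theta–Epsilon: Epsilon 18–3.
Each book drops at least one matchup (Kappa loses to Epsilon; Tau loses to Kappa; Theta loses to Kappa; Epsilon loses to Tau); the cycle Kappa beats Tau beats Epsilon beats Kappa rules out a Condorcet winner.

none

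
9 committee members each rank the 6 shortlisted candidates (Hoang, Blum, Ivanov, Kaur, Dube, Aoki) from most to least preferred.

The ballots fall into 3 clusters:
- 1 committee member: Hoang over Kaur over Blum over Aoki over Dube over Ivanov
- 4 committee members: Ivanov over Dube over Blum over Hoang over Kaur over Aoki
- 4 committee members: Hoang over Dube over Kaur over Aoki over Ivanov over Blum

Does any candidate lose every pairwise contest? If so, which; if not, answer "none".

Head-to-head results (9 committee members):
Hoang–Blum: Hoang 5–4.
Hoang vs Ivanov: Hoang wins 5–4.
Hoang vs Kaur: 9 to 0, Hoang.
Hoang vs Dube: 5 to 4, Hoang.
Hoang vs Aoki: 9 to 0, Hoang.
Blum vs Ivanov: Ivanov, 8–1.
Blum–Kaur: Kaur 5–4.
Blum–Dube: Dube 8–1.
Blum vs Aoki: Blum preferred on 1+4 = 5 ballots; Blum wins 5–4.
Ivanov vs Kaur: Ivanov is ranked higher on 4 ballots, Kaur on 5. Kaur wins 5–4.
Ivanov vs Dube: 4 for Ivanov, 5 for Dube — Dube by 5–4.
Ivanov vs Aoki: Aoki, 5–4.
Kaur vs Dube: 1 for Kaur, 8 for Dube — Dube by 8–1.
Kaur vs Aoki: Kaur is ranked higher on 1+4+4 = 9 ballots, Aoki on 0. Kaur wins 9–0.
Dube vs Aoki: Dube, 8–1.
Each candidate has at least one pairwise win (Hoang beats Blum; Blum beats Aoki; Ivanov beats Blum; Kaur beats Blum; Dube beats Blum; Aoki beats Ivanov) — no Condorcet loser.

none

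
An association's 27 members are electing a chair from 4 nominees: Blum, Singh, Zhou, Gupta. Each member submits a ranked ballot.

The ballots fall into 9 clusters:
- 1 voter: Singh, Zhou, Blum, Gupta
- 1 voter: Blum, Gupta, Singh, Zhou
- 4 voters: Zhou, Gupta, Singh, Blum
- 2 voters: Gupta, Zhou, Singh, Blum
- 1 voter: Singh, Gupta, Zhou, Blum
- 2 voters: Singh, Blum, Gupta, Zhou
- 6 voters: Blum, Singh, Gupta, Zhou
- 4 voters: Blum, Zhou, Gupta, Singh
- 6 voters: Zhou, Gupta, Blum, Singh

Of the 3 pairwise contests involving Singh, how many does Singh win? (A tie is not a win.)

0

Singh against each rival (27 voters):
Singh vs Blum: Blum, 17–10.
Singh vs Zhou: 11 to 16, Zhou.
Singh vs Gupta: Gupta, 17–10.
Singh beats no one; loses to Blum, Zhou, Gupta — 0 pairwise wins.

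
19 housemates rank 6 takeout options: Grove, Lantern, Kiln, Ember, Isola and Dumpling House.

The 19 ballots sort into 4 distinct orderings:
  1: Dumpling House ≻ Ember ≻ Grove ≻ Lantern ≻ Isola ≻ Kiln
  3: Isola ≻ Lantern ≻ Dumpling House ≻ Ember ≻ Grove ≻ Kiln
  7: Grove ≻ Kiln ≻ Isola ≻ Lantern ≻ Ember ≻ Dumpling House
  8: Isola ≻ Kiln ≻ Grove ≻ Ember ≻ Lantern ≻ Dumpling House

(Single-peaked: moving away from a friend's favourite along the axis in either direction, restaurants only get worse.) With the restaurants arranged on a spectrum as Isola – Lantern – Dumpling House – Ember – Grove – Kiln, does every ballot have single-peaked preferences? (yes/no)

Axis positions: Isola=1, Lantern=2, Dumpling House=3, Ember=4, Grove=5, Kiln=6.
Group 1 (peak Dumpling House at position 3): ranking walks positions 3-4-5-2-1-6, expanding outward from the peak — single-peaked.
Group 2 (peak Isola at position 1): ranking walks positions 1-2-3-4-5-6, expanding outward from the peak — single-peaked.
Group 3: ranking walks positions 5-6-1-2-4-3; Isola is ranked above Ember even though Ember lies between Isola and the peak Grove on the axis — preferences dip and rise again. Not single-peaked.
Group 4: ranking walks positions 1-6-5-4-2-3; Kiln is ranked above Lantern even though Lantern lies between Kiln and the peak Isola on the axis — preferences dip and rise again. Not single-peaked.
Group 3 violates single-peakedness, so the profile is not single-peaked on this axis.

no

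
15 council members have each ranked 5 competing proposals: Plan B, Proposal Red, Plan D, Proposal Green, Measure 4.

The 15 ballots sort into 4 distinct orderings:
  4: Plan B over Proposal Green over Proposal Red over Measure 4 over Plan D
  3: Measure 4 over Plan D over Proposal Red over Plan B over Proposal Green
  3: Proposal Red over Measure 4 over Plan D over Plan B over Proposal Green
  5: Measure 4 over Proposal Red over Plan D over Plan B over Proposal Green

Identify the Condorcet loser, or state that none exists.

Pairwise majorities:
Plan B vs Proposal Red: Proposal Red wins 11–4.
Plan B vs Plan D: Plan D, 11–4.
Plan B–Proposal Green: Plan B 15–0.
Plan B vs Measure 4: Measure 4, 11–4.
Proposal Red–Plan D: Proposal Red 12–3.
Proposal Red–Proposal Green: Proposal Red 11–4.
Proposal Red vs Measure 4: Proposal Red is ranked higher on 4+3 = 7 ballots, Measure 4 on 8. Measure 4 wins 8–7.
Plan D–Proposal Green: Plan D 11–4.
Plan D vs Measure 4: Measure 4, 15–0.
Proposal Green vs Measure 4: Proposal Green is ranked higher on 4 ballots, Measure 4 on 11. Measure 4 wins 11–4.
Proposal Green is beaten in every head-to-head and is the Condorcet loser.

Proposal Green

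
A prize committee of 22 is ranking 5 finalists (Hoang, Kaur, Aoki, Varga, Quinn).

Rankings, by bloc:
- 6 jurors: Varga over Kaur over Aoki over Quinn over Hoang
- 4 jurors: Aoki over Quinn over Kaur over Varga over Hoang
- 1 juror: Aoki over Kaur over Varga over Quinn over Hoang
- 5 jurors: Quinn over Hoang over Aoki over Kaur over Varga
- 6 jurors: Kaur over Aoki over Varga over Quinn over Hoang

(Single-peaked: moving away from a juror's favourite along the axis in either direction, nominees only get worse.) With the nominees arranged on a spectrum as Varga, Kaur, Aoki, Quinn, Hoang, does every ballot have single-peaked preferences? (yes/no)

Axis positions: Varga=1, Kaur=2, Aoki=3, Quinn=4, Hoang=5.
Bloc 1 (peak Varga at position 1): ranking walks positions 1-2-3-4-5, expanding outward from the peak — single-peaked.
Bloc 2 (peak Aoki at position 3): ranking walks positions 3-4-2-1-5, expanding outward from the peak — single-peaked.
Bloc 3 (peak Aoki at position 3): ranking walks positions 3-2-1-4-5, expanding outward from the peak — single-peaked.
Bloc 4 (peak Quinn at position 4): ranking walks positions 4-5-3-2-1, expanding outward from the peak — single-peaked.
Bloc 5 (peak Kaur at position 2): ranking walks positions 2-3-1-4-5, expanding outward from the peak — single-peaked.
Every ranking is single-peaked on this axis.

yes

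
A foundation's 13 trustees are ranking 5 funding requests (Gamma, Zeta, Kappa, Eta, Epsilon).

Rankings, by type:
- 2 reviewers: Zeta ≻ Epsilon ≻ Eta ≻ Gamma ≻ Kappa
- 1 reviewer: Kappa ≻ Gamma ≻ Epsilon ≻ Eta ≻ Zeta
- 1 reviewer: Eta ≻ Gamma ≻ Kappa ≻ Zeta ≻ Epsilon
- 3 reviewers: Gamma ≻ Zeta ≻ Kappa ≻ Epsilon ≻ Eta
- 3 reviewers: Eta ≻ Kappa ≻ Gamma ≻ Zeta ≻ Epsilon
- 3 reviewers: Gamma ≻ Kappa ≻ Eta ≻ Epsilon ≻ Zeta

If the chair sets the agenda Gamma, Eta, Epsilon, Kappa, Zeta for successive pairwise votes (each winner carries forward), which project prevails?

Round 1: Gamma vs Eta — 7–6, Gamma advances.
Round 2: Gamma vs Epsilon — 11–2, Gamma advances.
Round 3: Gamma vs Kappa — 9–4, Gamma advances.
Round 4: Gamma vs Zeta — 11–2, Gamma advances.
The agenda winner is Gamma.

Gamma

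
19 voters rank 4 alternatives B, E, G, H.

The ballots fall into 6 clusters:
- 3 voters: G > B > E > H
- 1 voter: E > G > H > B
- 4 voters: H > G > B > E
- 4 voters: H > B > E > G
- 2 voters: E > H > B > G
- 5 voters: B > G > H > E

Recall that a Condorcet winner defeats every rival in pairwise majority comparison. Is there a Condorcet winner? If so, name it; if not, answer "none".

H

Pairwise majorities:
B vs E: B wins 16–3.
B vs G: B wins 11–8.
B vs H: H, 11–8.
E–G: G 12–7.
E vs H: H wins 13–6.
G vs H: H, 10–9.
H defeats every rival head-to-head and is the Condorcet winner.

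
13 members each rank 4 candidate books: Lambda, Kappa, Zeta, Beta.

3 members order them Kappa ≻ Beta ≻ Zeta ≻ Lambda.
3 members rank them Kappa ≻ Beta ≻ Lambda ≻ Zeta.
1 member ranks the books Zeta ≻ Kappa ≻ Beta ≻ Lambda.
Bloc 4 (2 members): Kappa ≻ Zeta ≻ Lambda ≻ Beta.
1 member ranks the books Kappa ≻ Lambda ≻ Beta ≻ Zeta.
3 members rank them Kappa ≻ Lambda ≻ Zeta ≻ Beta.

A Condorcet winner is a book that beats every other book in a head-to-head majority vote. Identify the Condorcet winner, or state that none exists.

Pairwise majorities:
Lambda vs Kappa: Lambda preferred on 0 ballots; Kappa wins 13–0.
Lambda vs Zeta: Lambda is ranked higher on 3+1+3 = 7 ballots, Zeta on 6. Lambda wins 7–6.
Lambda vs Beta: Lambda preferred on 2+1+3 = 6 ballots; Beta wins 7–6.
Kappa vs Zeta: Kappa is ranked higher on 3+3+2+1+3 = 12 ballots, Zeta on 1. Kappa wins 12–1.
Kappa vs Beta: 13 to 0, Kappa.
Zeta vs Beta: Zeta is ranked higher on 1+2+3 = 6 ballots, Beta on 7. Beta wins 7–6.
Kappa beats each of Lambda, Zeta, Beta — Kappa is the Condorcet winner.

Kappa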